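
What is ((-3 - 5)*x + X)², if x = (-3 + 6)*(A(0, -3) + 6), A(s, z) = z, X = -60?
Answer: 17424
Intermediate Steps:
x = 9 (x = (-3 + 6)*(-3 + 6) = 3*3 = 9)
((-3 - 5)*x + X)² = ((-3 - 5)*9 - 60)² = (-8*9 - 60)² = (-72 - 60)² = (-132)² = 17424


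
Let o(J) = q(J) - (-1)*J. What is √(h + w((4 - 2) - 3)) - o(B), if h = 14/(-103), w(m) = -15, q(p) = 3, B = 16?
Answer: -19 + I*√160577/103 ≈ -19.0 + 3.8905*I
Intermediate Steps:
o(J) = 3 + J (o(J) = 3 - (-1)*J = 3 + J)
h = -14/103 (h = 14*(-1/103) = -14/103 ≈ -0.13592)
√(h + w((4 - 2) - 3)) - o(B) = √(-14/103 - 15) - (3 + 16) = √(-1559/103) - 1*19 = I*√160577/103 - 19 = -19 + I*√160577/103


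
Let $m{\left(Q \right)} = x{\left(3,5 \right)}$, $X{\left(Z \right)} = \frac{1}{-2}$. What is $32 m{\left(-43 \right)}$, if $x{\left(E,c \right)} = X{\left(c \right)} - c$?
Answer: $-176$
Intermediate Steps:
$X{\left(Z \right)} = - \frac{1}{2}$
$x{\left(E,c \right)} = - \frac{1}{2} - c$
$m{\left(Q \right)} = - \frac{11}{2}$ ($m{\left(Q \right)} = - \frac{1}{2} - 5 = - \frac{11}{2}$)
$32 m{\left(-43 \right)} = 32 \left(- \frac{11}{2}\right) = -176$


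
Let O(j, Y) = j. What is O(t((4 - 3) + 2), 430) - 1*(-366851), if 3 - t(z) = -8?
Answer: 366862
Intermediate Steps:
t(z) = 11 (t(z) = 3 - 1*(-8) = 3 + 8 = 11)
O(t((4 - 3) + 2), 430) - 1*(-366851) = 11 - 1*(-366851) = 11 + 366851 = 366862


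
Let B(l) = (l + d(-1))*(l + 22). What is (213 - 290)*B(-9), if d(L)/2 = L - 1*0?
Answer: 11011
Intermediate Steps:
d(L) = 2*L (d(L) = 2*(L - 1*0) = 2*(L + 0) = 2*L)
B(l) = (-2 + l)*(22 + l) (B(l) = (l + 2*(-1))*(l + 22) = (l - 2)*(22 + l) = (-2 + l)*(22 + l))
(213 - 290)*B(-9) = (213 - 290)*(-44 + (-9)² + 20*(-9)) = -77*(-44 + 81 - 180) = -77*(-143) = 11011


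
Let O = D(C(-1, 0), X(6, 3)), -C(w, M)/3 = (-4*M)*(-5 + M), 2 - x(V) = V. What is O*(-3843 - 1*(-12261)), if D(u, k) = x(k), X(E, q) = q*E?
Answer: -134688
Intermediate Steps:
X(E, q) = E*q
x(V) = 2 - V
C(w, M) = 12*M*(-5 + M) (C(w, M) = -3*(-4*M)*(-5 + M) = -(-12)*M*(-5 + M) = 12*M*(-5 + M))
D(u, k) = 2 - k
O = -16 (O = 2 - 6*3 = 2 - 1*18 = 2 - 18 = -16)
O*(-3843 - 1*(-12261)) = -16*(-3843 - 1*(-12261)) = -16*(-3843 + 12261) = -16*8418 = -134688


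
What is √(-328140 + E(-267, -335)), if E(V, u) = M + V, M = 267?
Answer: 6*I*√9115 ≈ 572.83*I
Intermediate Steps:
E(V, u) = 267 + V
√(-328140 + E(-267, -335)) = √(-328140 + (267 - 267)) = √(-328140 + 0) = √(-328140) = 6*I*√9115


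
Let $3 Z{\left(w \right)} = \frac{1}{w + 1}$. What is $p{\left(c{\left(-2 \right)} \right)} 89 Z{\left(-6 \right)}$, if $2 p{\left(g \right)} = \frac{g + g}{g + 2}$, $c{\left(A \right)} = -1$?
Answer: $\frac{89}{15} \approx 5.9333$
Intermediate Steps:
$p{\left(g \right)} = \frac{g}{2 + g}$ ($p{\left(g \right)} = \frac{\left(g + g\right) \frac{1}{g + 2}}{2} = \frac{2 g \frac{1}{2 + g}}{2} = \frac{g}{2 + g}$)
$Z{\left(w \right)} = \frac{1}{3 \left(1 + w\right)}$ ($Z{\left(w \right)} = \frac{1}{3 \left(w + 1\right)} = \frac{1}{3 \left(1 + w\right)}$)
$p{\left(c{\left(-2 \right)} \right)} 89 Z{\left(-6 \right)} = - \frac{1}{2 - 1} \cdot 89 \frac{1}{3 \left(1 - 6\right)} = - 1^{-1} \cdot 89 \frac{1}{3 \left(-5\right)} = \left(-1\right) 1 \cdot 89 \cdot \frac{1}{3} \left(- \frac{1}{5}\right) = \left(-1\right) 89 \left(- \frac{1}{15}\right) = \left(-89\right) \left(- \frac{1}{15}\right) = \frac{89}{15}$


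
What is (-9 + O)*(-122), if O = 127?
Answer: -14396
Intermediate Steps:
(-9 + O)*(-122) = (-9 + 127)*(-122) = 118*(-122) = -14396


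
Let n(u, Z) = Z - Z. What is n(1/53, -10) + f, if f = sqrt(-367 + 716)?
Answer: sqrt(349) ≈ 18.682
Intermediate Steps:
f = sqrt(349) ≈ 18.682
n(u, Z) = 0
n(1/53, -10) + f = 0 + sqrt(349) = sqrt(349)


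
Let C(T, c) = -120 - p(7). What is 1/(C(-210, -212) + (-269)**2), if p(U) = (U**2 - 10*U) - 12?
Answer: 1/72274 ≈ 1.3836e-5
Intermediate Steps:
p(U) = -12 + U**2 - 10*U
C(T, c) = -87 (C(T, c) = -120 - (-12 + 7**2 - 10*7) = -120 - (-12 + 49 - 70) = -120 - 1*(-33) = -120 + 33 = -87)
1/(C(-210, -212) + (-269)**2) = 1/(-87 + (-269)**2) = 1/(-87 + 72361) = 1/72274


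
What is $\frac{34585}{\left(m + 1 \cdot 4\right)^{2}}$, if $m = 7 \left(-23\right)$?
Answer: $\frac{34585}{24649} \approx 1.4031$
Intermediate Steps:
$m = -161$
$\frac{34585}{\left(m + 1 \cdot 4\right)^{2}} = \frac{34585}{\left(-161 + 1 \cdot 4\right)^{2}} = \frac{34585}{\left(-161 + 4\right)^{2}} = \frac{34585}{\left(-157\right)^{2}} = \frac{34585}{24649}$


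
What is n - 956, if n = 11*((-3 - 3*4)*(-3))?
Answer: -461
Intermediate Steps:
n = 495 (n = 11*((-3 - 12)*(-3)) = 11*(-15*(-3)) = 11*45 = 495)
n - 956 = 495 - 956 = -461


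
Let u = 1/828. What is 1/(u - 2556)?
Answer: -828/2116367 ≈ -0.00039124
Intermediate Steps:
u = 1/828 ≈ 0.0012077
1/(u - 2556) = 1/(1/828 - 2556) = 1/(-2116367/828) = -828/2116367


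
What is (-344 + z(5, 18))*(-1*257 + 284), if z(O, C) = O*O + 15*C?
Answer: -1323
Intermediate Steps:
z(O, C) = O² + 15*C
(-344 + z(5, 18))*(-1*257 + 284) = (-344 + (5² + 15*18))*(-1*257 + 284) = (-344 + (25 + 270))*(-257 + 284) = (-344 + 295)*27 = -49*27 = -1323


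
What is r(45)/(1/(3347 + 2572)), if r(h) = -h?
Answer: -266355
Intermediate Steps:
r(45)/(1/(3347 + 2572)) = (-1*45)/(1/(3347 + 2572)) = -45/(1/5919) = -45/1/5919 = -45*5919 = -266355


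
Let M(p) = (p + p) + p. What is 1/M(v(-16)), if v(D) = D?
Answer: -1/48 ≈ -0.020833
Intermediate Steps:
M(p) = 3*p (M(p) = 2*p + p = 3*p)
1/M(v(-16)) = 1/(3*(-16)) = 1/(-48) = -1/48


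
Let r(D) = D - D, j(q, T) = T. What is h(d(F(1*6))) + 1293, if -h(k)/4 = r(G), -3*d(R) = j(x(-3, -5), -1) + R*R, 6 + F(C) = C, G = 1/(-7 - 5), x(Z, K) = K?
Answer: 1293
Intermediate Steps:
G = -1/12 (G = 1/(-12) = -1/12 ≈ -0.083333)
F(C) = -6 + C
r(D) = 0
d(R) = ⅓ - R²/3 (d(R) = -(-1 + R*R)/3 = -(-1 + R²)/3 = ⅓ - R²/3)
h(k) = 0 (h(k) = -4*0 = 0)
h(d(F(1*6))) + 1293 = 0 + 1293 = 1293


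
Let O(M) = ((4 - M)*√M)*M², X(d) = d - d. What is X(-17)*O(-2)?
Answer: 0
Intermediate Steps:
X(d) = 0
O(M) = M^(5/2)*(4 - M) (O(M) = (√M*(4 - M))*M² = M^(5/2)*(4 - M))
X(-17)*O(-2) = 0*((-2)^(5/2)*(4 - 1*(-2))) = 0*((4*I*√2)*(4 + 2)) = 0*((4*I*√2)*6) = 0*(24*I*√2) = 0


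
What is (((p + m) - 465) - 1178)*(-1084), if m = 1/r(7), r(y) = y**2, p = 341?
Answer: 69155948/49 ≈ 1.4113e+6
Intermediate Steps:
m = 1/49 (m = 1/(7**2) = 1/49 ≈ 0.020408)
(((p + m) - 465) - 1178)*(-1084) = (((341 + 1/49) - 465) - 1178)*(-1084) = ((16710/49 - 465) - 1178)*(-1084) = (-6075/49 - 1178)*(-1084) = -63797/49*(-1084) = 69155948/49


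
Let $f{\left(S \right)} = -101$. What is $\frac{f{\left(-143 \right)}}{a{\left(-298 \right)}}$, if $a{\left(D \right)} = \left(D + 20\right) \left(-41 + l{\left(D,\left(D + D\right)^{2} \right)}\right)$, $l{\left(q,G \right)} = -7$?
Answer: $- \frac{101}{13344} \approx -0.0075689$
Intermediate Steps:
$a{\left(D \right)} = -960 - 48 D$ ($a{\left(D \right)} = \left(D + 20\right) \left(-41 - 7\right) = \left(20 + D\right) \left(-48\right) = -960 - 48 D$)
$\frac{f{\left(-143 \right)}}{a{\left(-298 \right)}} = - \frac{101}{-960 - -14304} = - \frac{101}{-960 + 14304} = - \frac{101}{13344}$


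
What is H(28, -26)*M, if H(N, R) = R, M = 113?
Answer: -2938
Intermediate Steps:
H(28, -26)*M = -26*113 = -2938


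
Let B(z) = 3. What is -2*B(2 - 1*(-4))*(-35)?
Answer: 210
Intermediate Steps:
-2*B(2 - 1*(-4))*(-35) = -2*3*(-35) = -6*(-35) = 210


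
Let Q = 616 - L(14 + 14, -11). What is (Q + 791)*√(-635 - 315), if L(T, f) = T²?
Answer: 3115*I*√38 ≈ 19202.0*I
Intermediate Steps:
Q = -168 (Q = 616 - (14 + 14)² = 616 - 1*28² = 616 - 1*784 = 616 - 784 = -168)
(Q + 791)*√(-635 - 315) = (-168 + 791)*√(-635 - 315) = 623*√(-950) = 623*(5*I*√38) = 3115*I*√38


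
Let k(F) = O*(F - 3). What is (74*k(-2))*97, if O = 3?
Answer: -107670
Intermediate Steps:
k(F) = -9 + 3*F (k(F) = 3*(F - 3) = 3*(-3 + F) = -9 + 3*F)
(74*k(-2))*97 = (74*(-9 + 3*(-2)))*97 = (74*(-9 - 6))*97 = (74*(-15))*97 = -1110*97 = -107670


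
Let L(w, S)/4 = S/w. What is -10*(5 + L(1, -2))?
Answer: 30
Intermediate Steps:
L(w, S) = 4*S/w (L(w, S) = 4*(S/w) = 4*S/w)
-10*(5 + L(1, -2)) = -10*(5 + 4*(-2)/1) = -10*(5 + 4*(-2)*1) = -10*(5 - 8) = -10*(-3) = 30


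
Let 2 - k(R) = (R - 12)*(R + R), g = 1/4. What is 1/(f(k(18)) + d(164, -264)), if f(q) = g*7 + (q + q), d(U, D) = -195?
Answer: -4/2485 ≈ -0.0016097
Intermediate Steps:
g = 1/4 ≈ 0.25000
k(R) = 2 - 2*R*(-12 + R) (k(R) = 2 - (R - 12)*(R + R) = 2 - (-12 + R)*2*R = 2 - 2*R*(-12 + R))
f(q) = 7/4 + 2*q (f(q) = (1/4)*7 + (q + q) = 7/4 + 2*q)
1/(f(k(18)) + d(164, -264)) = 1/((7/4 + 2*(2 - 2*18**2 + 24*18)) - 195) = 1/((7/4 + 2*(2 - 2*324 + 432)) - 195) = 1/((7/4 + 2*(2 - 648 + 432)) - 195) = 1/((7/4 + 2*(-214)) - 195) = 1/((7/4 - 428) - 195) = 1/(-1705/4 - 195) = 1/(-2485/4) = -4/2485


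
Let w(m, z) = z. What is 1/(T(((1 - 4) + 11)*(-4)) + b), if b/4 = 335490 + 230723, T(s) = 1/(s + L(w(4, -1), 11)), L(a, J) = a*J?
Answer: 43/97388635 ≈ 4.4153e-7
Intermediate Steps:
L(a, J) = J*a
T(s) = 1/(-11 + s) (T(s) = 1/(s + 11*(-1)) = 1/(s - 11) = 1/(-11 + s))
b = 2264852 (b = 4*(335490 + 230723) = 4*566213 = 2264852)
1/(T(((1 - 4) + 11)*(-4)) + b) = 1/(1/(-11 + ((1 - 4) + 11)*(-4)) + 2264852) = 1/(1/(-11 + (-3 + 11)*(-4)) + 2264852) = 1/(1/(-11 + 8*(-4)) + 2264852) = 1/(1/(-11 - 32) + 2264852) = 1/(1/(-43) + 2264852) = 1/(-1/43 + 2264852) = 1/(97388635/43) = 43/97388635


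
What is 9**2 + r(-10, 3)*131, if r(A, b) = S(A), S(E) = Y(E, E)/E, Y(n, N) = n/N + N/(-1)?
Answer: -631/10 ≈ -63.100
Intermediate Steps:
Y(n, N) = -N + n/N (Y(n, N) = n/N + N*(-1) = n/N - N = -N + n/N)
S(E) = (1 - E)/E (S(E) = (-E + E/E)/E = (-E + 1)/E = (1 - E)/E)
r(A, b) = (1 - A)/A
9**2 + r(-10, 3)*131 = 9**2 + ((1 - 1*(-10))/(-10))*131 = 81 - (1 + 10)/10*131 = 81 - 1/10*11*131 = 81 - 11/10*131 = 81 - 1441/10 = -631/10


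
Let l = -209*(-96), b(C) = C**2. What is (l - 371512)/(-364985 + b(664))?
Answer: -351448/75911 ≈ -4.6297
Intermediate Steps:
l = 20064
(l - 371512)/(-364985 + b(664)) = (20064 - 371512)/(-364985 + 664**2) = -351448/(-364985 + 440896) = -351448/75911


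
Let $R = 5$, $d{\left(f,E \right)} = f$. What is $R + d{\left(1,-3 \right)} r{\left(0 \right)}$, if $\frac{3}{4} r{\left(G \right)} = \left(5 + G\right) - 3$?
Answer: $\frac{23}{3} \approx 7.6667$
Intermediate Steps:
$r{\left(G \right)} = \frac{8}{3} + \frac{4 G}{3}$ ($r{\left(G \right)} = \frac{4 \left(\left(5 + G\right) - 3\right)}{3} = \frac{4 \left(2 + G\right)}{3} = \frac{8}{3} + \frac{4 G}{3}$)
$R + d{\left(1,-3 \right)} r{\left(0 \right)} = 5 + 1 \left(\frac{8}{3} + \frac{4}{3} \cdot 0\right) = 5 + 1 \left(\frac{8}{3} + 0\right) = 5 + 1 \cdot \frac{8}{3} = 5 + \frac{8}{3} = \frac{23}{3}$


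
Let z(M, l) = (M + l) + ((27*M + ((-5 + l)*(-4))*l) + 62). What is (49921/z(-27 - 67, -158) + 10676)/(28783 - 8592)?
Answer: 1128873023/2135077104 ≈ 0.52873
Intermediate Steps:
z(M, l) = 62 + l + 28*M + l*(20 - 4*l) (z(M, l) = (M + l) + ((27*M + (20 - 4*l)*l) + 62) = (M + l) + ((27*M + l*(20 - 4*l)) + 62) = (M + l) + (62 + 27*M + l*(20 - 4*l)) = 62 + l + 28*M + l*(20 - 4*l))
(49921/z(-27 - 67, -158) + 10676)/(28783 - 8592) = (49921/(62 - 4*(-158)**2 + 21*(-158) + 28*(-27 - 67)) + 10676)/(28783 - 8592) = (49921/(62 - 4*24964 - 3318 + 28*(-94)) + 10676)/20191 = (49921/(62 - 99856 - 3318 - 2632) + 10676)*(1/20191) = (49921/(-105744) + 10676)*(1/20191) = (49921*(-1/105744) + 10676)*(1/20191) = (-49921/105744 + 10676)*(1/20191) = (1128873023/105744)*(1/20191) = 1128873023/2135077104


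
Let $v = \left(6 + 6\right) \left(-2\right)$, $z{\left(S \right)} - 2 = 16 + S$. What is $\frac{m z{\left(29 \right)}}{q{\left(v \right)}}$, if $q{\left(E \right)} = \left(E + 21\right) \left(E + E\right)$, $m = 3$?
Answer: $\frac{47}{48} \approx 0.97917$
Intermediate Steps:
$z{\left(S \right)} = 18 + S$ ($z{\left(S \right)} = 2 + \left(16 + S\right) = 18 + S$)
$v = -24$ ($v = 12 \left(-2\right) = -24$)
$q{\left(E \right)} = 2 E \left(21 + E\right)$ ($q{\left(E \right)} = \left(21 + E\right) 2 E = 2 E \left(21 + E\right)$)
$\frac{m z{\left(29 \right)}}{q{\left(v \right)}} = \frac{3 \left(18 + 29\right)}{2 \left(-24\right) \left(21 - 24\right)} = \frac{3 \cdot 47}{2 \left(-24\right) \left(-3\right)} = \frac{141}{144} = 141 \cdot \frac{1}{144} = \frac{47}{48}$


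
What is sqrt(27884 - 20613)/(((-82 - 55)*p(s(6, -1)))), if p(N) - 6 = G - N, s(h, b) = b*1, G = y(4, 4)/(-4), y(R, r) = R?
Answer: -sqrt(7271)/822 ≈ -0.10373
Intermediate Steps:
G = -1 (G = 4/(-4) = 4*(-1/4) = -1)
s(h, b) = b
p(N) = 5 - N (p(N) = 6 + (-1 - N) = 5 - N)
sqrt(27884 - 20613)/(((-82 - 55)*p(s(6, -1)))) = sqrt(27884 - 20613)/(((-82 - 55)*(5 - 1*(-1)))) = sqrt(7271)/((-137*(5 + 1))) = sqrt(7271)/((-137*6)) = sqrt(7271)/(-822) = sqrt(7271)*(-1/822) = -sqrt(7271)/822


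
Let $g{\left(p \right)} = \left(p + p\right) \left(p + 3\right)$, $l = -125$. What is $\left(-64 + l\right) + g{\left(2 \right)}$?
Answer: $-169$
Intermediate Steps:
$g{\left(p \right)} = 2 p \left(3 + p\right)$
$\left(-64 + l\right) + g{\left(2 \right)} = \left(-64 - 125\right) + 2 \cdot 2 \left(3 + 2\right) = -189 + 2 \cdot 2 \cdot 5 = -189 + 20 = -169$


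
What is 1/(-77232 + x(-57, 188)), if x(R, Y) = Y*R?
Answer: -1/87948 ≈ -1.1370e-5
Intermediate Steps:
x(R, Y) = R*Y
1/(-77232 + x(-57, 188)) = 1/(-77232 - 57*188) = 1/(-77232 - 10716) = 1/(-87948) = -1/87948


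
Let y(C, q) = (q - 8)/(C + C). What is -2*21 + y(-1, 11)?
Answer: -87/2 ≈ -43.500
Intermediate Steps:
y(C, q) = (-8 + q)/(2*C) (y(C, q) = (-8 + q)/((2*C)) = (-8 + q)*(1/(2*C)) = (-8 + q)/(2*C))
-2*21 + y(-1, 11) = -2*21 + (1/2)*(-8 + 11)/(-1) = -42 + (1/2)*(-1)*3 = -42 - 3/2 = -87/2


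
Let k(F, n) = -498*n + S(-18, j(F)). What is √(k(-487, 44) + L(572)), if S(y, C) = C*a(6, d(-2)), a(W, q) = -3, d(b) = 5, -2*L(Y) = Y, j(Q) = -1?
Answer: I*√22195 ≈ 148.98*I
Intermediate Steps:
L(Y) = -Y/2
S(y, C) = -3*C (S(y, C) = C*(-3) = -3*C)
k(F, n) = 3 - 498*n (k(F, n) = -498*n - 3*(-1) = -498*n + 3 = 3 - 498*n)
√(k(-487, 44) + L(572)) = √((3 - 498*44) - ½*572) = √((3 - 21912) - 286) = √(-21909 - 286) = √(-22195) = I*√22195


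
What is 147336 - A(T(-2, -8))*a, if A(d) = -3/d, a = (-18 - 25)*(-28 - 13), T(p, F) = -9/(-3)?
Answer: 149099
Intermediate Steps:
T(p, F) = 3 (T(p, F) = -9*(-⅓) = 3)
a = 1763 (a = -43*(-41) = 1763)
147336 - A(T(-2, -8))*a = 147336 - (-3/3)*1763 = 147336 - (-3*⅓)*1763 = 147336 - (-1)*1763 = 147336 - 1*(-1763) = 147336 + 1763 = 149099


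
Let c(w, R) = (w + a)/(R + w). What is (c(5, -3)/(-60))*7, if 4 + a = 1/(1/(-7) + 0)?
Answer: 7/20 ≈ 0.35000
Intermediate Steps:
a = -11 (a = -4 + 1/(1/(-7) + 0) = -4 + 1/(-⅐ + 0) = -4 + 1/(-⅐) = -4 - 7 = -11)
c(w, R) = (-11 + w)/(R + w) (c(w, R) = (w - 11)/(R + w) = (-11 + w)/(R + w))
(c(5, -3)/(-60))*7 = (((-11 + 5)/(-3 + 5))/(-60))*7 = ((-6/2)*(-1/60))*7 = (((½)*(-6))*(-1/60))*7 = -3*(-1/60)*7 = (1/20)*7 = 7/20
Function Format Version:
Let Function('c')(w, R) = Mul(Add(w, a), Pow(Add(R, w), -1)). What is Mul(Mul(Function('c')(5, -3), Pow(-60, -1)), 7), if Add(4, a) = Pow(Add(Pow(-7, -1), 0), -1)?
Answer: Rational(7, 20) ≈ 0.35000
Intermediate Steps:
a = -11 (a = Add(-4, Pow(Add(Pow(-7, -1), 0), -1)) = Add(-4, Pow(Add(Rational(-1, 7), 0), -1)) = Add(-4, Pow(Rational(-1, 7), -1)) = Add(-4, -7) = -11)
Function('c')(w, R) = Mul(Pow(Add(R, w), -1), Add(-11, w)) (Function('c')(w, R) = Mul(Add(w, -11), Pow(Add(R, w), -1)) = Mul(Add(-11, w), Pow(Add(R, w), -1)) = Mul(Pow(Add(R, w), -1), Add(-11, w)))
Mul(Mul(Function('c')(5, -3), Pow(-60, -1)), 7) = Mul(Mul(Mul(Pow(Add(-3, 5), -1), Add(-11, 5)), Pow(-60, -1)), 7) = Mul(Mul(Mul(Pow(2, -1), -6), Rational(-1, 60)), 7) = Mul(Mul(Mul(Rational(1, 2), -6), Rational(-1, 60)), 7) = Mul(Mul(-3, Rational(-1, 60)), 7) = Mul(Rational(1, 20), 7) = Rational(7, 20)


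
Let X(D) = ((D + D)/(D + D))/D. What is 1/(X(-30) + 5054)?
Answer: 30/151619 ≈ 0.00019786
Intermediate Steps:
X(D) = 1/D (X(D) = ((2*D)/((2*D)))/D = ((2*D)*(1/(2*D)))/D = 1/D)
1/(X(-30) + 5054) = 1/(1/(-30) + 5054) = 1/(-1/30 + 5054) = 1/(151619/30) = 30/151619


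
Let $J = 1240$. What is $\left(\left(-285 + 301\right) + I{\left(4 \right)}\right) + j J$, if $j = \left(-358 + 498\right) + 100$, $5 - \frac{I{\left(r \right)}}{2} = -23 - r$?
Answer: $297680$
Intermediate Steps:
$I{\left(r \right)} = 56 + 2 r$ ($I{\left(r \right)} = 10 - 2 \left(-23 - r\right) = 10 + \left(46 + 2 r\right) = 56 + 2 r$)
$j = 240$ ($j = 140 + 100 = 240$)
$\left(\left(-285 + 301\right) + I{\left(4 \right)}\right) + j J = \left(\left(-285 + 301\right) + \left(56 + 2 \cdot 4\right)\right) + 240 \cdot 1240 = \left(16 + \left(56 + 8\right)\right) + 297600 = \left(16 + 64\right) + 297600 = 80 + 297600 = 297680$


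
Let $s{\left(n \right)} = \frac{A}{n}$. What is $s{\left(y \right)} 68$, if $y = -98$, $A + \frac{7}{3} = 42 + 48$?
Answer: $- \frac{8942}{147} \approx -60.83$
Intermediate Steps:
$A = \frac{263}{3}$ ($A = - \frac{7}{3} + \left(42 + 48\right) = - \frac{7}{3} + 90 = \frac{263}{3} \approx 87.667$)
$s{\left(n \right)} = \frac{263}{3 n}$
$s{\left(y \right)} 68 = \frac{263}{3 \left(-98\right)} 68 = \frac{263}{3} \left(- \frac{1}{98}\right) 68 = \left(- \frac{263}{294}\right) 68 = - \frac{8942}{147}$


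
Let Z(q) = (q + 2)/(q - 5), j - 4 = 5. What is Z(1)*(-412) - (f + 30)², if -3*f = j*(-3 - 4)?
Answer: -2292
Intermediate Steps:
j = 9 (j = 4 + 5 = 9)
f = 21 (f = -3*(-3 - 4) = -3*(-7) = -⅓*(-63) = 21)
Z(q) = (2 + q)/(-5 + q)
Z(1)*(-412) - (f + 30)² = ((2 + 1)/(-5 + 1))*(-412) - (21 + 30)² = (3/(-4))*(-412) - 1*51² = -¼*3*(-412) - 1*2601 = -¾*(-412) - 2601 = 309 - 2601 = -2292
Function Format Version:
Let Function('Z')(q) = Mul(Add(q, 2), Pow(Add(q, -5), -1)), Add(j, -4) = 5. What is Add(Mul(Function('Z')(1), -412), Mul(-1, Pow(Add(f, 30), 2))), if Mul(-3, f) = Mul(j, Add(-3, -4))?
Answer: -2292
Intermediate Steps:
j = 9 (j = Add(4, 5) = 9)
f = 21 (f = Mul(Rational(-1, 3), Mul(9, Add(-3, -4))) = Mul(Rational(-1, 3), Mul(9, -7)) = Mul(Rational(-1, 3), -63) = 21)
Function('Z')(q) = Mul(Pow(Add(-5, q), -1), Add(2, q)) (Function('Z')(q) = Mul(Add(2, q), Pow(Add(-5, q), -1)) = Mul(Pow(Add(-5, q), -1), Add(2, q)))
Add(Mul(Function('Z')(1), -412), Mul(-1, Pow(Add(f, 30), 2))) = Add(Mul(Mul(Pow(Add(-5, 1), -1), Add(2, 1)), -412), Mul(-1, Pow(Add(21, 30), 2))) = Add(Mul(Mul(Pow(-4, -1), 3), -412), Mul(-1, Pow(51, 2))) = Add(Mul(Mul(Rational(-1, 4), 3), -412), Mul(-1, 2601)) = Add(Mul(Rational(-3, 4), -412), -2601) = Add(309, -2601) = -2292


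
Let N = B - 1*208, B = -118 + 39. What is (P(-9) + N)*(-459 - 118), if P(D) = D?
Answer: 170792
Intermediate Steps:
B = -79
N = -287 (N = -79 - 1*208 = -79 - 208 = -287)
(P(-9) + N)*(-459 - 118) = (-9 - 287)*(-459 - 118) = -296*(-577) = 170792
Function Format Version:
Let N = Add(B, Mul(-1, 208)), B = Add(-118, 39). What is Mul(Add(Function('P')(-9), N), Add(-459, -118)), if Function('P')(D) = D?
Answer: 170792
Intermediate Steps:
B = -79
N = -287 (N = Add(-79, Mul(-1, 208)) = Add(-79, -208) = -287)
Mul(Add(Function('P')(-9), N), Add(-459, -118)) = Mul(Add(-9, -287), Add(-459, -118)) = Mul(-296, -577) = 170792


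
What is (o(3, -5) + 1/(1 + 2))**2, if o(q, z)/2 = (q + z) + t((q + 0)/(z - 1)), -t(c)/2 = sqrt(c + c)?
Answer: -23/9 + 88*I/3 ≈ -2.5556 + 29.333*I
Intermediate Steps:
t(c) = -2*sqrt(2)*sqrt(c) (t(c) = -2*sqrt(c + c) = -2*sqrt(2)*sqrt(c))
o(q, z) = 2*q + 2*z - 4*sqrt(2)*sqrt(q/(-1 + z)) (o(q, z) = 2*((q + z) - 2*sqrt(2)*sqrt((q + 0)/(z - 1))) = 2*((q + z) - 2*sqrt(2)*sqrt(q/(-1 + z))) = 2*(q + z - 2*sqrt(2)*sqrt(q/(-1 + z))) = 2*q + 2*z - 4*sqrt(2)*sqrt(q/(-1 + z)))
(o(3, -5) + 1/(1 + 2))**2 = ((2*3 + 2*(-5) - 4*sqrt(2)*sqrt(3/(-1 - 5))) + 1/(1 + 2))**2 = ((6 - 10 - 4*sqrt(2)*sqrt(3/(-6))) + 1/3)**2 = ((6 - 10 - 4*sqrt(2)*sqrt(3*(-1/6))) + 1/3)**2 = ((6 - 10 - 4*sqrt(2)*sqrt(-1/2)) + 1/3)**2 = ((6 - 10 - 4*sqrt(2)*I*sqrt(2)/2) + 1/3)**2 = ((6 - 10 - 4*I) + 1/3)**2 = ((-4 - 4*I) + 1/3)**2 = (-11/3 - 4*I)**2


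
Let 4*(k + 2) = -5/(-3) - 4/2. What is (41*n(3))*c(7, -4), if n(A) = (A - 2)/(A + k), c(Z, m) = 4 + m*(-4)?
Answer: 9840/11 ≈ 894.54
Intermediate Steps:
c(Z, m) = 4 - 4*m
k = -25/12 (k = -2 + (-5/(-3) - 4/2)/4 = -2 + (-5*(-⅓) - 4*½)/4 = -2 + (5/3 - 2)/4 = -2 + (¼)*(-⅓) = -2 - 1/12 = -25/12 ≈ -2.0833)
n(A) = (-2 + A)/(-25/12 + A) (n(A) = (A - 2)/(A - 25/12) = (-2 + A)/(-25/12 + A))
(41*n(3))*c(7, -4) = (41*(12*(-2 + 3)/(-25 + 12*3)))*(4 - 4*(-4)) = (41*(12*1/(-25 + 36)))*(4 + 16) = (41*(12*1/11))*20 = (41*(12*(1/11)*1))*20 = (41*(12/11))*20 = (492/11)*20 = 9840/11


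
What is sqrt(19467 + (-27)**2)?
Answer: 6*sqrt(561) ≈ 142.11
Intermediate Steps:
sqrt(19467 + (-27)**2) = sqrt(19467 + 729) = sqrt(20196) = 6*sqrt(561)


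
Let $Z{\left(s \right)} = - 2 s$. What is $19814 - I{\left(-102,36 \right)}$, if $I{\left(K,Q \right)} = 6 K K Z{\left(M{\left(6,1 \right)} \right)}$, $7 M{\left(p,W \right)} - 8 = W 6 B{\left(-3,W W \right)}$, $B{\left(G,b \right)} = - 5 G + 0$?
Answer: $1767686$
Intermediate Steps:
$B{\left(G,b \right)} = - 5 G$
$M{\left(p,W \right)} = \frac{8}{7} + \frac{90 W}{7}$ ($M{\left(p,W \right)} = \frac{8}{7} + \frac{W 6 \left(\left(-5\right) \left(-3\right)\right)}{7} = \frac{8}{7} + \frac{6 W 15}{7} = \frac{8}{7} + \frac{90 W}{7}$)
$I{\left(K,Q \right)} = - 168 K^{2}$ ($I{\left(K,Q \right)} = 6 K K \left(- 2 \left(\frac{8}{7} + \frac{90}{7} \cdot 1\right)\right) = 6 K^{2} \left(- 2 \left(\frac{8}{7} + \frac{90}{7}\right)\right) = 6 K^{2} \left(\left(-2\right) 14\right) = 6 K^{2} \left(-28\right) = - 168 K^{2}$)
$19814 - I{\left(-102,36 \right)} = 19814 - - 168 \left(-102\right)^{2} = 19814 - \left(-168\right) 10404 = 19814 - -1747872 = 19814 + 1747872 = 1767686$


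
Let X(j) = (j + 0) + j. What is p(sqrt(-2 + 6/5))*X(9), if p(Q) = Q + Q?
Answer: 72*I*sqrt(5)/5 ≈ 32.199*I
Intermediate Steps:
X(j) = 2*j (X(j) = j + j = 2*j)
p(Q) = 2*Q
p(sqrt(-2 + 6/5))*X(9) = (2*sqrt(-2 + 6/5))*(2*9) = (2*sqrt(-2 + 6*(1/5)))*18 = (2*sqrt(-2 + 6/5))*18 = (2*sqrt(-4/5))*18 = (2*(2*I*sqrt(5)/5))*18 = (4*I*sqrt(5)/5)*18 = 72*I*sqrt(5)/5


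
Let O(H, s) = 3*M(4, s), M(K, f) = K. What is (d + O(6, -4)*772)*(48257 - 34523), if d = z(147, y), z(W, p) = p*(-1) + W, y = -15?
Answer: 129456684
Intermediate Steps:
O(H, s) = 12 (O(H, s) = 3*4 = 12)
z(W, p) = W - p (z(W, p) = -p + W = W - p)
d = 162 (d = 147 - 1*(-15) = 147 + 15 = 162)
(d + O(6, -4)*772)*(48257 - 34523) = (162 + 12*772)*(48257 - 34523) = (162 + 9264)*13734 = 9426*13734 = 129456684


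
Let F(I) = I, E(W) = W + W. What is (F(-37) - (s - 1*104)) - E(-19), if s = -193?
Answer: 298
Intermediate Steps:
E(W) = 2*W
(F(-37) - (s - 1*104)) - E(-19) = (-37 - (-193 - 1*104)) - 2*(-19) = (-37 - (-193 - 104)) - 1*(-38) = (-37 - 1*(-297)) + 38 = (-37 + 297) + 38 = 260 + 38 = 298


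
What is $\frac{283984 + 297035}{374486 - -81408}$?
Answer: $\frac{581019}{455894} \approx 1.2745$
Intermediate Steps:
$\frac{283984 + 297035}{374486 - -81408} = \frac{581019}{374486 + 81408} = \frac{581019}{455894}$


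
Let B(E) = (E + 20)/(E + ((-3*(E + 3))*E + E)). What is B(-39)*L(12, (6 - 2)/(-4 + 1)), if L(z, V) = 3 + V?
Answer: 19/2574 ≈ 0.0073815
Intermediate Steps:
B(E) = (20 + E)/(2*E + E*(-9 - 3*E)) (B(E) = (20 + E)/(E + ((-3*(3 + E))*E + E)) = (20 + E)/(E + ((-9 - 3*E)*E + E)) = (20 + E)/(E + (E*(-9 - 3*E) + E)) = (20 + E)/(E + (E + E*(-9 - 3*E))) = (20 + E)/(2*E + E*(-9 - 3*E)))
B(-39)*L(12, (6 - 2)/(-4 + 1)) = ((-20 - 1*(-39))/((-39)*(7 + 3*(-39))))*(3 + (6 - 2)/(-4 + 1)) = (-(-20 + 39)/(39*(7 - 117)))*(3 + 4/(-3)) = (-1/39*19/(-110))*(3 + 4*(-1/3)) = (-1/39*(-1/110)*19)*(3 - 4/3) = (19/4290)*(5/3) = 19/2574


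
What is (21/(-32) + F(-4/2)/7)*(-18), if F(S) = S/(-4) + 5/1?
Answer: -261/112 ≈ -2.3304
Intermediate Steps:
F(S) = 5 - S/4 (F(S) = S*(-¼) + 5*1 = -S/4 + 5 = 5 - S/4)
(21/(-32) + F(-4/2)/7)*(-18) = (21/(-32) + (5 - (-1)/2)/7)*(-18) = (21*(-1/32) + (5 - (-1)/2)*(⅐))*(-18) = (-21/32 + (5 - ¼*(-2))*(⅐))*(-18) = (-21/32 + (5 + ½)*(⅐))*(-18) = (-21/32 + (11/2)*(⅐))*(-18) = (-21/32 + 11/14)*(-18) = (29/224)*(-18) = -261/112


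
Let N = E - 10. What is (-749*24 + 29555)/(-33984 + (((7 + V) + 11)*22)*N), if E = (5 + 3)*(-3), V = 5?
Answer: -11579/51188 ≈ -0.22621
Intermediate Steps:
E = -24 (E = 8*(-3) = -24)
N = -34 (N = -24 - 10 = -34)
(-749*24 + 29555)/(-33984 + (((7 + V) + 11)*22)*N) = (-749*24 + 29555)/(-33984 + (((7 + 5) + 11)*22)*(-34)) = (-17976 + 29555)/(-33984 + ((12 + 11)*22)*(-34)) = 11579/(-33984 + (23*22)*(-34)) = 11579/(-33984 + 506*(-34)) = 11579/(-33984 - 17204) = 11579/(-51188) = 11579*(-1/51188) = -11579/51188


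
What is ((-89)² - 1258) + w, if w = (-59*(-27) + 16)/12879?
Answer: 85814386/12879 ≈ 6663.1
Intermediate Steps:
w = 1609/12879 (w = (1593 + 16)*(1/12879) = 1609*(1/12879) = 1609/12879 ≈ 0.12493)
((-89)² - 1258) + w = ((-89)² - 1258) + 1609/12879 = (7921 - 1258) + 1609/12879 = 6663 + 1609/12879 = 85814386/12879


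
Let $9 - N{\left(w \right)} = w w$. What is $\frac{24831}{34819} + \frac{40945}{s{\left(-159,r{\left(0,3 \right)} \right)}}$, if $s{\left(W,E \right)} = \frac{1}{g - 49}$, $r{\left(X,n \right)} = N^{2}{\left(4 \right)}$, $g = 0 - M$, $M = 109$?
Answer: $- \frac{225254880059}{34819} \approx -6.4693 \cdot 10^{6}$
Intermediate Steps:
$N{\left(w \right)} = 9 - w^{2}$ ($N{\left(w \right)} = 9 - w w = 9 - w^{2}$)
$g = -109$ ($g = 0 - 109 = -109$)
$r{\left(X,n \right)} = 49$ ($r{\left(X,n \right)} = \left(9 - 4^{2}\right)^{2} = \left(9 - 16\right)^{2} = \left(-7\right)^{2} = 49$)
$s{\left(W,E \right)} = - \frac{1}{158}$ ($s{\left(W,E \right)} = \frac{1}{-109 - 49} = \frac{1}{-158} = - \frac{1}{158}$)
$\frac{24831}{34819} + \frac{40945}{s{\left(-159,r{\left(0,3 \right)} \right)}} = \frac{24831}{34819} + \frac{40945}{- \frac{1}{158}} = 24831 \cdot \frac{1}{34819} + 40945 \left(-158\right) = \frac{24831}{34819} - 6469310 = - \frac{225254880059}{34819}$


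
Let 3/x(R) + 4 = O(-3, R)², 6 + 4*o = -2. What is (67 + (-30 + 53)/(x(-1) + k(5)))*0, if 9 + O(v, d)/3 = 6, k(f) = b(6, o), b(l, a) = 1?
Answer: 0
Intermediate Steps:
o = -2 (o = -3/2 + (¼)*(-2) = -3/2 - ½ = -2)
k(f) = 1
O(v, d) = -9 (O(v, d) = -27 + 3*6 = -27 + 18 = -9)
x(R) = 3/77 (x(R) = 3/(-4 + (-9)²) = 3/(-4 + 81) = 3/77)
(67 + (-30 + 53)/(x(-1) + k(5)))*0 = (67 + (-30 + 53)/(3/77 + 1))*0 = (67 + 23/(80/77))*0 = (67 + 23*(77/80))*0 = (67 + 1771/80)*0 = (7131/80)*0 = 0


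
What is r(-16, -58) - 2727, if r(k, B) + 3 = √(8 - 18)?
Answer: -2730 + I*√10 ≈ -2730.0 + 3.1623*I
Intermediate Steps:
r(k, B) = -3 + I*√10 (r(k, B) = -3 + √(8 - 18) = -3 + √(-10) = -3 + I*√10)
r(-16, -58) - 2727 = (-3 + I*√10) - 2727 = -2730 + I*√10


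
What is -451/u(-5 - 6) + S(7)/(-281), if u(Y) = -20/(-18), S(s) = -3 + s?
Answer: -1140619/2810 ≈ -405.91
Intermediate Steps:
u(Y) = 10/9 (u(Y) = -20*(-1/18) = 10/9)
-451/u(-5 - 6) + S(7)/(-281) = -451/10/9 + (-3 + 7)/(-281) = -451*9/10 + 4*(-1/281) = -4059/10 - 4/281 = -1140619/2810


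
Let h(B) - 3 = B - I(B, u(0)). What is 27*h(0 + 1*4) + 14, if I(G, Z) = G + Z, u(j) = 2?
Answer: 41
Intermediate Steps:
h(B) = 1 (h(B) = 3 + (B - (B + 2)) = 3 + (B - (2 + B)) = 3 + (B + (-2 - B)) = 3 - 2 = 1)
27*h(0 + 1*4) + 14 = 27*1 + 14 = 27 + 14 = 41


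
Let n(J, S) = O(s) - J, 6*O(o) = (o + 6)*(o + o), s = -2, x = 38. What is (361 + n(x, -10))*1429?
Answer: 1373269/3 ≈ 4.5776e+5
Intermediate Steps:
O(o) = o*(6 + o)/3 (O(o) = ((o + 6)*(o + o))/6 = ((6 + o)*(2*o))/6 = (2*o*(6 + o))/6 = o*(6 + o)/3)
n(J, S) = -8/3 - J (n(J, S) = (⅓)*(-2)*(6 - 2) - J = (⅓)*(-2)*4 - J = -8/3 - J)
(361 + n(x, -10))*1429 = (361 + (-8/3 - 1*38))*1429 = (361 + (-8/3 - 38))*1429 = (361 - 122/3)*1429 = (961/3)*1429 = 1373269/3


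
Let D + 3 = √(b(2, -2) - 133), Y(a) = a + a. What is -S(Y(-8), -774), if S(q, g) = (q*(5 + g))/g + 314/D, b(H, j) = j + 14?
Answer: 582157/25155 + 1727*I/65 ≈ 23.143 + 26.569*I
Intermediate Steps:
b(H, j) = 14 + j
Y(a) = 2*a
D = -3 + 11*I (D = -3 + √((14 - 2) - 133) = -3 + √(12 - 133) = -3 + √(-121) = -3 + 11*I ≈ -3.0 + 11.0*I)
S(q, g) = 157*(-3 - 11*I)/65 + q*(5 + g)/g (S(q, g) = (q*(5 + g))/g + 314/(-3 + 11*I) = q*(5 + g)/g + 314*((-3 - 11*I)/130) = q*(5 + g)/g + 157*(-3 - 11*I)/65 = 157*(-3 - 11*I)/65 + q*(5 + g)/g)
-S(Y(-8), -774) = -(-471/65 + 2*(-8) - 1727*I/65 + 5*(2*(-8))/(-774)) = -(-471/65 - 16 - 1727*I/65 + 5*(-16)*(-1/774)) = -(-471/65 - 16 - 1727*I/65 + 40/387) = -(-582157/25155 - 1727*I/65) = 582157/25155 + 1727*I/65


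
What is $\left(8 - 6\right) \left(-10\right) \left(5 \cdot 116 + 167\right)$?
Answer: $-14940$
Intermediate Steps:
$\left(8 - 6\right) \left(-10\right) \left(5 \cdot 116 + 167\right) = 2 \left(-10\right) \left(580 + 167\right) = \left(-20\right) 747 = -14940$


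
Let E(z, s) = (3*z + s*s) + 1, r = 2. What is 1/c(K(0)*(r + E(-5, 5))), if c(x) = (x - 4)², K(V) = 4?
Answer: 1/2304 ≈ 0.00043403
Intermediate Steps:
E(z, s) = 1 + s² + 3*z (E(z, s) = (3*z + s²) + 1 = (s² + 3*z) + 1 = 1 + s² + 3*z)
c(x) = (-4 + x)²
1/c(K(0)*(r + E(-5, 5))) = 1/((-4 + 4*(2 + (1 + 5² + 3*(-5))))²) = 1/((-4 + 4*(2 + (1 + 25 - 15)))²) = 1/((-4 + 4*(2 + 11))²) = 1/((-4 + 4*13)²) = 1/((-4 + 52)²) = 1/(48²) = 1/2304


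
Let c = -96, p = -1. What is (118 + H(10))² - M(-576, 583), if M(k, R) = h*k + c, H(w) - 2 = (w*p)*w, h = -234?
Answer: -134288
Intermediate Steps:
H(w) = 2 - w² (H(w) = 2 + (w*(-1))*w = 2 + (-w)*w = 2 - w²)
M(k, R) = -96 - 234*k (M(k, R) = -234*k - 96 = -96 - 234*k)
(118 + H(10))² - M(-576, 583) = (118 + (2 - 1*10²))² - (-96 - 234*(-576)) = (118 + (2 - 1*100))² - (-96 + 134784) = (118 + (2 - 100))² - 1*134688 = (118 - 98)² - 134688 = 20² - 134688 = 400 - 134688 = -134288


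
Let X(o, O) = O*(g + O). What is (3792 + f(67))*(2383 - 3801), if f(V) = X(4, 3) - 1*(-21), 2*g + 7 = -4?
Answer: -5396199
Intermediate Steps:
g = -11/2 (g = -7/2 + (½)*(-4) = -7/2 - 2 = -11/2 ≈ -5.5000)
X(o, O) = O*(-11/2 + O)
f(V) = 27/2 (f(V) = (½)*3*(-11 + 2*3) - 1*(-21) = (½)*3*(-11 + 6) + 21 = (½)*3*(-5) + 21 = -15/2 + 21 = 27/2)
(3792 + f(67))*(2383 - 3801) = (3792 + 27/2)*(2383 - 3801) = (7611/2)*(-1418) = -5396199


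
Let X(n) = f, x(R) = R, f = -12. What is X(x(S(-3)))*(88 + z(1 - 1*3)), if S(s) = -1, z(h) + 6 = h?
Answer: -960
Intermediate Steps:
z(h) = -6 + h
X(n) = -12
X(x(S(-3)))*(88 + z(1 - 1*3)) = -12*(88 + (-6 + (1 - 1*3))) = -12*(88 + (-6 + (1 - 3))) = -12*(88 + (-6 - 2)) = -12*(88 - 8) = -12*80 = -960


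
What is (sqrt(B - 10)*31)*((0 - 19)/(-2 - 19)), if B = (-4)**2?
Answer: 589*sqrt(6)/21 ≈ 68.702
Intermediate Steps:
B = 16
(sqrt(B - 10)*31)*((0 - 19)/(-2 - 19)) = (sqrt(16 - 10)*31)*((0 - 19)/(-2 - 19)) = (sqrt(6)*31)*(-19/(-21)) = (31*sqrt(6))*(-19*(-1/21)) = (31*sqrt(6))*(19/21) = 589*sqrt(6)/21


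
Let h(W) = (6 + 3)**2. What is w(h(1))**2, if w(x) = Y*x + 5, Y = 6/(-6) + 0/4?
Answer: 5776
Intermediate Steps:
h(W) = 81 (h(W) = 9**2 = 81)
Y = -1 (Y = 6*(-1/6) + 0*(1/4) = -1 + 0 = -1)
w(x) = 5 - x (w(x) = -x + 5 = 5 - x)
w(h(1))**2 = (5 - 1*81)**2 = (5 - 81)**2 = (-76)**2 = 5776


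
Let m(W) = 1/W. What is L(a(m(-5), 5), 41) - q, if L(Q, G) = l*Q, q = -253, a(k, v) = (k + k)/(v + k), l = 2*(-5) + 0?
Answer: 1523/6 ≈ 253.83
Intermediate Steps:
l = -10 (l = -10 + 0 = -10)
a(k, v) = 2*k/(k + v) (a(k, v) = (2*k)/(k + v) = 2*k/(k + v))
L(Q, G) = -10*Q
L(a(m(-5), 5), 41) - q = -20/((-5)*(1/(-5) + 5)) - 1*(-253) = -20*(-1)/(5*(-⅕ + 5)) + 253 = -20*(-1)/(5*24/5) + 253 = -20*(-1)*5/(5*24) + 253 = -10*(-1/12) + 253 = ⅚ + 253 = 1523/6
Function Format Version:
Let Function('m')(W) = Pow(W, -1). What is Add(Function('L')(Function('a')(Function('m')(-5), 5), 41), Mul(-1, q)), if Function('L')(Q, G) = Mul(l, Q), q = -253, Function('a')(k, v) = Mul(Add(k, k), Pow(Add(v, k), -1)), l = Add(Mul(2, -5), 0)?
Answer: Rational(1523, 6) ≈ 253.83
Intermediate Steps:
l = -10 (l = Add(-10, 0) = -10)
Function('a')(k, v) = Mul(2, k, Pow(Add(k, v), -1)) (Function('a')(k, v) = Mul(Mul(2, k), Pow(Add(k, v), -1)) = Mul(2, k, Pow(Add(k, v), -1)))
Function('L')(Q, G) = Mul(-10, Q)
Add(Function('L')(Function('a')(Function('m')(-5), 5), 41), Mul(-1, q)) = Add(Mul(-10, Mul(2, Pow(-5, -1), Pow(Add(Pow(-5, -1), 5), -1))), Mul(-1, -253)) = Add(Mul(-10, Mul(2, Rational(-1, 5), Pow(Add(Rational(-1, 5), 5), -1))), 253) = Add(Mul(-10, Mul(2, Rational(-1, 5), Pow(Rational(24, 5), -1))), 253) = Add(Mul(-10, Mul(2, Rational(-1, 5), Rational(5, 24))), 253) = Add(Mul(-10, Rational(-1, 12)), 253) = Add(Rational(5, 6), 253) = Rational(1523, 6)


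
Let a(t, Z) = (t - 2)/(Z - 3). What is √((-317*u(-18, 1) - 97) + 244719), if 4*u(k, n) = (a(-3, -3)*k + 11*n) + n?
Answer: √979439/2 ≈ 494.83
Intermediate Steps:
a(t, Z) = (-2 + t)/(-3 + Z)
u(k, n) = 3*n + 5*k/24 (u(k, n) = ((((-2 - 3)/(-3 - 3))*k + 11*n) + n)/4 = (((-5/(-6))*k + 11*n) + n)/4 = (((-⅙*(-5))*k + 11*n) + n)/4 = ((5*k/6 + 11*n) + n)/4 = ((11*n + 5*k/6) + n)/4 = (12*n + 5*k/6)/4 = 3*n + 5*k/24)
√((-317*u(-18, 1) - 97) + 244719) = √((-317*(3*1 + (5/24)*(-18)) - 97) + 244719) = √((-317*(3 - 15/4) - 97) + 244719) = √((-317*(-¾) - 97) + 244719) = √((951/4 - 97) + 244719) = √(563/4 + 244719) = √(979439/4) = √979439/2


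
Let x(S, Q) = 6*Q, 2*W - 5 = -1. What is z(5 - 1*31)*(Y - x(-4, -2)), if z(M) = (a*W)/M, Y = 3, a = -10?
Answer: 150/13 ≈ 11.538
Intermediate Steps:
W = 2 (W = 5/2 + (½)*(-1) = 5/2 - ½ = 2)
z(M) = -20/M (z(M) = (-10*2)/M = -20/M)
z(5 - 1*31)*(Y - x(-4, -2)) = (-20/(5 - 1*31))*(3 - 6*(-2)) = (-20/(5 - 31))*(3 - 1*(-12)) = (-20/(-26))*(3 + 12) = -20*(-1/26)*15 = (10/13)*15 = 150/13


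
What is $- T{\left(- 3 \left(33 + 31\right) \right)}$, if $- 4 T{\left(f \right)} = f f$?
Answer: $9216$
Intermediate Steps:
$T{\left(f \right)} = - \frac{f^{2}}{4}$ ($T{\left(f \right)} = - \frac{f f}{4} = - \frac{f^{2}}{4}$)
$- T{\left(- 3 \left(33 + 31\right) \right)} = - \frac{\left(-1\right) \left(- 3 \left(33 + 31\right)\right)^{2}}{4} = - \frac{\left(-1\right) \left(\left(-3\right) 64\right)^{2}}{4} = - \frac{\left(-1\right) \left(-192\right)^{2}}{4} = - \frac{\left(-1\right) 36864}{4} = \left(-1\right) \left(-9216\right) = 9216$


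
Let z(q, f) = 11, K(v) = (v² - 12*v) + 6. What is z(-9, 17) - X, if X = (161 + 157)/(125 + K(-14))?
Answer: 1709/165 ≈ 10.358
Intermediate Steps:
K(v) = 6 + v² - 12*v
X = 106/165 (X = (161 + 157)/(125 + (6 + (-14)² - 12*(-14))) = 318/(125 + (6 + 196 + 168)) = 318/(125 + 370) = 318/495 = 318*(1/495) = 106/165 ≈ 0.64242)
z(-9, 17) - X = 11 - 1*106/165 = 11 - 106/165 = 1709/165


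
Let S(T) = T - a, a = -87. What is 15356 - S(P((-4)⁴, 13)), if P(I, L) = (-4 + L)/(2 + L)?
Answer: 76342/5 ≈ 15268.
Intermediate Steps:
P(I, L) = (-4 + L)/(2 + L)
S(T) = 87 + T (S(T) = T - 1*(-87) = T + 87 = 87 + T)
15356 - S(P((-4)⁴, 13)) = 15356 - (87 + (-4 + 13)/(2 + 13)) = 15356 - (87 + 9/15) = 15356 - (87 + (1/15)*9) = 15356 - (87 + ⅗) = 15356 - 1*438/5 = 15356 - 438/5 = 76342/5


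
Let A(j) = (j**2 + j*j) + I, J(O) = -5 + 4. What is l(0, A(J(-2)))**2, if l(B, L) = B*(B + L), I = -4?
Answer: 0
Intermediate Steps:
J(O) = -1
A(j) = -4 + 2*j**2 (A(j) = (j**2 + j*j) - 4 = (j**2 + j**2) - 4 = 2*j**2 - 4 = -4 + 2*j**2)
l(0, A(J(-2)))**2 = (0*(0 + (-4 + 2*(-1)**2)))**2 = (0*(0 + (-4 + 2*1)))**2 = (0*(0 + (-4 + 2)))**2 = (0*(0 - 2))**2 = (0*(-2))**2 = 0**2 = 0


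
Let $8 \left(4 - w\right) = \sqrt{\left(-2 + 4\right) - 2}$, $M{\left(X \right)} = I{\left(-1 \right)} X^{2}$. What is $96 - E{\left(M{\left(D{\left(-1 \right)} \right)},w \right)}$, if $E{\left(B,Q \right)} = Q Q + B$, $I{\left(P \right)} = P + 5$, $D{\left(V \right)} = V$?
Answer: $76$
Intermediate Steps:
$I{\left(P \right)} = 5 + P$
$M{\left(X \right)} = 4 X^{2}$ ($M{\left(X \right)} = \left(5 - 1\right) X^{2} = 4 X^{2}$)
$w = 4$ ($w = 4 - \frac{\sqrt{\left(-2 + 4\right) - 2}}{8} = 4 - \frac{\sqrt{2 - 2}}{8} = 4 - \frac{\sqrt{0}}{8} = 4 - 0 = 4 + 0 = 4$)
$E{\left(B,Q \right)} = B + Q^{2}$ ($E{\left(B,Q \right)} = Q^{2} + B = B + Q^{2}$)
$96 - E{\left(M{\left(D{\left(-1 \right)} \right)},w \right)} = 96 - \left(4 \left(-1\right)^{2} + 4^{2}\right) = 96 - \left(4 \cdot 1 + 16\right) = 96 - \left(4 + 16\right) = 96 - 20 = 76$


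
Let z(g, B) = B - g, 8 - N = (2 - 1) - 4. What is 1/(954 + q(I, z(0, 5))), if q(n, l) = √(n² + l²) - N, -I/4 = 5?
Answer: 943/888824 - 5*√17/888824 ≈ 0.0010378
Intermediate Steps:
N = 11 (N = 8 - ((2 - 1) - 4) = 8 - (1 - 4) = 8 - 1*(-3) = 8 + 3 = 11)
I = -20 (I = -4*5 = -20)
q(n, l) = -11 + √(l² + n²) (q(n, l) = √(n² + l²) - 1*11 = √(l² + n²) - 11 = -11 + √(l² + n²))
1/(954 + q(I, z(0, 5))) = 1/(954 + (-11 + √((5 - 1*0)² + (-20)²))) = 1/(954 + (-11 + √((5 + 0)² + 400))) = 1/(954 + (-11 + √(5² + 400))) = 1/(954 + (-11 + √(25 + 400))) = 1/(954 + (-11 + √425)) = 1/(954 + (-11 + 5*√17)) = 1/(943 + 5*√17)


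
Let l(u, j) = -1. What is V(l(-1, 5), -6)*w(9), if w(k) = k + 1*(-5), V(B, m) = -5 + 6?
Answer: 4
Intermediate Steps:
V(B, m) = 1
w(k) = -5 + k (w(k) = k - 5 = -5 + k)
V(l(-1, 5), -6)*w(9) = 1*(-5 + 9) = 1*4 = 4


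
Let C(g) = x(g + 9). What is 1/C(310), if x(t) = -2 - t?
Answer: -1/321 ≈ -0.0031153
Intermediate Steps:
C(g) = -11 - g (C(g) = -2 - (g + 9) = -2 - (9 + g) = -2 + (-9 - g) = -11 - g)
1/C(310) = 1/(-11 - 1*310) = 1/(-11 - 310) = 1/(-321) = -1/321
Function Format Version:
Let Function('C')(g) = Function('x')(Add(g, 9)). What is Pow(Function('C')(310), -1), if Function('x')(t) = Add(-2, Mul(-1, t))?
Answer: Rational(-1, 321) ≈ -0.0031153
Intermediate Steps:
Function('C')(g) = Add(-11, Mul(-1, g)) (Function('C')(g) = Add(-2, Mul(-1, Add(g, 9))) = Add(-2, Mul(-1, Add(9, g))) = Add(-2, Add(-9, Mul(-1, g))) = Add(-11, Mul(-1, g)))
Pow(Function('C')(310), -1) = Pow(Add(-11, Mul(-1, 310)), -1) = Pow(Add(-11, -310), -1) = Pow(-321, -1) = Rational(-1, 321)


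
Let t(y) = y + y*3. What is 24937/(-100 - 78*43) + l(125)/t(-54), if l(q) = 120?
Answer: -21973/2826 ≈ -7.7753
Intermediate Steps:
t(y) = 4*y (t(y) = y + 3*y = 4*y)
24937/(-100 - 78*43) + l(125)/t(-54) = 24937/(-100 - 78*43) + 120/((4*(-54))) = 24937/(-100 - 3354) + 120/(-216) = 24937/(-3454) + 120*(-1/216) = 24937*(-1/3454) - 5/9 = -2267/314 - 5/9 = -21973/2826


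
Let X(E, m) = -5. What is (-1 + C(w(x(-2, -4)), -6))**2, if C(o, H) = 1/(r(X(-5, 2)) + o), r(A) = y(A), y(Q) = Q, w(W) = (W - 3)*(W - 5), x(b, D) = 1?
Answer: 4/9 ≈ 0.44444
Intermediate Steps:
w(W) = (-5 + W)*(-3 + W) (w(W) = (-3 + W)*(-5 + W) = (-5 + W)*(-3 + W))
r(A) = A
C(o, H) = 1/(-5 + o)
(-1 + C(w(x(-2, -4)), -6))**2 = (-1 + 1/(-5 + (15 + 1**2 - 8*1)))**2 = (-1 + 1/(-5 + (15 + 1 - 8)))**2 = (-1 + 1/(-5 + 8))**2 = (-1 + 1/3)**2 = (-2/3)**2 = 4/9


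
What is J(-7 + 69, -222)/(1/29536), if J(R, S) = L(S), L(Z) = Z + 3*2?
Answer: -6379776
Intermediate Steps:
L(Z) = 6 + Z (L(Z) = Z + 6 = 6 + Z)
J(R, S) = 6 + S
J(-7 + 69, -222)/(1/29536) = (6 - 222)/(1/29536) = -216/1/29536 = -216*29536 = -6379776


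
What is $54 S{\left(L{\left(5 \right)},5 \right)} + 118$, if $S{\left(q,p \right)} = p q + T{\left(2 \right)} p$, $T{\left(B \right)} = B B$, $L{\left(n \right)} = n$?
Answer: $2548$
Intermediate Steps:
$T{\left(B \right)} = B^{2}$
$S{\left(q,p \right)} = 4 p + p q$ ($S{\left(q,p \right)} = p q + 2^{2} p = p q + 4 p = 4 p + p q$)
$54 S{\left(L{\left(5 \right)},5 \right)} + 118 = 54 \cdot 5 \left(4 + 5\right) + 118 = 54 \cdot 5 \cdot 9 + 118 = 54 \cdot 45 + 118 = 2430 + 118 = 2548$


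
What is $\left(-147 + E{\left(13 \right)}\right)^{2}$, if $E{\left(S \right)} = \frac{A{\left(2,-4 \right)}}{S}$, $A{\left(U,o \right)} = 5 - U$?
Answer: $\frac{3640464}{169} \approx 21541.0$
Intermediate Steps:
$E{\left(S \right)} = \frac{3}{S}$ ($E{\left(S \right)} = \frac{5 - 2}{S} = \frac{3}{S}$)
$\left(-147 + E{\left(13 \right)}\right)^{2} = \left(-147 + \frac{3}{13}\right)^{2} = \left(- \frac{1908}{13}\right)^{2} = \frac{3640464}{169}$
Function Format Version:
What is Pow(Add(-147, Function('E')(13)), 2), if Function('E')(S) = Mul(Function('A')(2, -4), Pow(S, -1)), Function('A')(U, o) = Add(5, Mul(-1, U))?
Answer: Rational(3640464, 169) ≈ 21541.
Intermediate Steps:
Function('E')(S) = Mul(3, Pow(S, -1)) (Function('E')(S) = Mul(Add(5, Mul(-1, 2)), Pow(S, -1)) = Mul(Add(5, -2), Pow(S, -1)) = Mul(3, Pow(S, -1)))
Pow(Add(-147, Function('E')(13)), 2) = Pow(Add(-147, Mul(3, Pow(13, -1))), 2) = Pow(Add(-147, Mul(3, Rational(1, 13))), 2) = Pow(Add(-147, Rational(3, 13)), 2) = Pow(Rational(-1908, 13), 2) = Rational(3640464, 169)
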